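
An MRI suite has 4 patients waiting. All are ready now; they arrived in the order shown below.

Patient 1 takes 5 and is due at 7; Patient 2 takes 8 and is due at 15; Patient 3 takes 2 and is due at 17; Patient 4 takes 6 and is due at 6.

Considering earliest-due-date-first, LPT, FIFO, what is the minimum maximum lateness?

EDD (increasing due date): Patient 4 Patient 1 Patient 2 Patient 3.
Patient 4: 0→6, due 6, lateness 0
Patient 1: 6→11, due 7, lateness 4
Patient 2: 11→19, due 15, lateness 4
Patient 3: 19→21, due 17, lateness 4
Maximum = 4.
LPT (decreasing processing time): Patient 2 Patient 4 Patient 1 Patient 3.
Patient 2: 0→8, due 15, lateness -7
Patient 4: 8→14, due 6, lateness 8
Patient 1: 14→19, due 7, lateness 12
Patient 3: 19→21, due 17, lateness 4
Maximum = 12.
FIFO (arrival order): Patient 1 Patient 2 Patient 3 Patient 4.
Patient 1: 0→5, due 7, lateness -2
Patient 2: 5→13, due 15, lateness -2
Patient 3: 13→15, due 17, lateness -2
Patient 4: 15→21, due 6, lateness 15
Maximum = 15.
EDD 4, LPT 12, FIFO 15 → minimum 4.

4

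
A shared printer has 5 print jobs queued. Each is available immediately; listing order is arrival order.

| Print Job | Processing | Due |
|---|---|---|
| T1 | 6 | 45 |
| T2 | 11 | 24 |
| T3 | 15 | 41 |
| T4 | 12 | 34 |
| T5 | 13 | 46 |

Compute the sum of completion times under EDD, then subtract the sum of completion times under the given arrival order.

EDD (increasing due date): T2 T4 T3 T1 T5.
T2: 0→11
T4: 11→23
T3: 23→38
T1: 38→44
T5: 44→57
Sum = 11+23+38+44+57 = 173.
FIFO (arrival order): T1 T2 T3 T4 T5.
T1: 0→6
T2: 6→17
T3: 17→32
T4: 32→44
T5: 44→57
Sum = 6+17+32+44+57 = 156.
Difference = 173 − 156 = 17.

17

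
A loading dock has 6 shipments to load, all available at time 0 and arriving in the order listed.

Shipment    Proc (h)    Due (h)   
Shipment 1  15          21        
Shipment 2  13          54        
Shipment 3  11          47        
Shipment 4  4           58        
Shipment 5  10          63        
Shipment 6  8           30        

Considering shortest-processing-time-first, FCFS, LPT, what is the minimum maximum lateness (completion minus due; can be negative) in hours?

SPT (increasing processing time): Shipment 4 Shipment 6 Shipment 5 Shipment 3 Shipment 2 Shipment 1.
Shipment 4: 0→4, due 58, lateness -54
Shipment 6: 4→12, due 30, lateness -18
Shipment 5: 12→22, due 63, lateness -41
Shipment 3: 22→33, due 47, lateness -14
Shipment 2: 33→46, due 54, lateness -8
Shipment 1: 46→61, due 21, lateness 40
Maximum = 40.
FIFO (arrival order): Shipment 1 Shipment 2 Shipment 3 Shipment 4 Shipment 5 Shipment 6.
Shipment 1: 0→15, due 21, lateness -6
Shipment 2: 15→28, due 54, lateness -26
Shipment 3: 28→39, due 47, lateness -8
Shipment 4: 39→43, due 58, lateness -15
Shipment 5: 43→53, due 63, lateness -10
Shipment 6: 53→61, due 30, lateness 31
Maximum = 31.
LPT (decreasing processing time): Shipment 1 Shipment 2 Shipment 3 Shipment 5 Shipment 6 Shipment 4.
Shipment 1: 0→15, due 21, lateness -6
Shipment 2: 15→28, due 54, lateness -26
Shipment 3: 28→39, due 47, lateness -8
Shipment 5: 39→49, due 63, lateness -14
Shipment 6: 49→57, due 30, lateness 27
Shipment 4: 57→61, due 58, lateness 3
Maximum = 27.
SPT 40, FIFO 31, LPT 27 → minimum 27.

27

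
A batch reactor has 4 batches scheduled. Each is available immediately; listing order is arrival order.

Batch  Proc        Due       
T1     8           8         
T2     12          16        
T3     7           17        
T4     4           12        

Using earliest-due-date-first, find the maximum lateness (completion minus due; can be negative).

EDD (increasing due date): T1 T4 T2 T3.
T1: 0→8, due 8, lateness 0
T4: 8→12, due 12, lateness 0
T2: 12→24, due 16, lateness 8
T3: 24→31, due 17, lateness 14
Maximum = 14.

14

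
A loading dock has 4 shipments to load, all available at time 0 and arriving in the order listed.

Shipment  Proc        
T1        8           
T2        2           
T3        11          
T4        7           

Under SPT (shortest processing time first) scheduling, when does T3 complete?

28

SPT (increasing processing time): T2 T4 T1 T3.
T2: 0→2
T4: 2→9
T1: 9→17
T3: 17→28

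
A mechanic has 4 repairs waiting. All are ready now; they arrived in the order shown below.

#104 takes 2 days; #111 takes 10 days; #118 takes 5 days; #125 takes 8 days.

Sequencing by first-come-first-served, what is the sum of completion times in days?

FIFO (arrival order): #104 #111 #118 #125.
#104: 0→2
#111: 2→12
#118: 12→17
#125: 17→25
Sum = 2+12+17+25 = 56.

56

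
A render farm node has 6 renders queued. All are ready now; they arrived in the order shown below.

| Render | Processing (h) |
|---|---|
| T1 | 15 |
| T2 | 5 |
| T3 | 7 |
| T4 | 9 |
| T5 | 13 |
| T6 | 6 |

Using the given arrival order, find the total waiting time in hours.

147

FIFO (arrival order): T1 T2 T3 T4 T5 T6.
T1: waits 0, runs 0→15
T2: waits 15, runs 15→20
T3: waits 20, runs 20→27
T4: waits 27, runs 27→36
T5: waits 36, runs 36→49
T6: waits 49, runs 49→55
Sum = 0+15+20+27+36+49 = 147.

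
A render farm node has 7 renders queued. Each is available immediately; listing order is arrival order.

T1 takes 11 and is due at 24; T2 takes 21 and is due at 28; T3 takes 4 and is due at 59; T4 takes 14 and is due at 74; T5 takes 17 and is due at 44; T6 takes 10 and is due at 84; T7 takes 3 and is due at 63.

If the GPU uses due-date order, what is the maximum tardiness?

EDD (increasing due date): T1 T2 T5 T3 T7 T4 T6.
T1: 0→11, due 24, tardiness 0
T2: 11→32, due 28, tardiness 4
T5: 32→49, due 44, tardiness 5
T3: 49→53, due 59, tardiness 0
T7: 53→56, due 63, tardiness 0
T4: 56→70, due 74, tardiness 0
T6: 70→80, due 84, tardiness 0
Maximum = 5.

5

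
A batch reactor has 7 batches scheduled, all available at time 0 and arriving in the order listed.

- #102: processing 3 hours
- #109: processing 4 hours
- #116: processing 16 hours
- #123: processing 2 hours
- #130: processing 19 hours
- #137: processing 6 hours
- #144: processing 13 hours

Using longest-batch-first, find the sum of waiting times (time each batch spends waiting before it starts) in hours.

275

LPT (decreasing processing time): #130 #116 #144 #137 #109 #102 #123.
#130: waits 0, runs 0→19
#116: waits 19, runs 19→35
#144: waits 35, runs 35→48
#137: waits 48, runs 48→54
#109: waits 54, runs 54→58
#102: waits 58, runs 58→61
#123: waits 61, runs 61→63
Sum = 0+19+35+48+54+58+61 = 275.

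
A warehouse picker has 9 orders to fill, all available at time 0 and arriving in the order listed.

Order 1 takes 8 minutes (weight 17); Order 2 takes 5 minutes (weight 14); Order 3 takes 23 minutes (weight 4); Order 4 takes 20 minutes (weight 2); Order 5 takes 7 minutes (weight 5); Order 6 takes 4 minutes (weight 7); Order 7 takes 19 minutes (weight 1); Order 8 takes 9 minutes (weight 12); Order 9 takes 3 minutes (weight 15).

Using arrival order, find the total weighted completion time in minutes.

FIFO (arrival order): Order 1 Order 2 Order 3 Order 4 Order 5 Order 6 Order 7 Order 8 Order 9.
Order 1: finishes 8, weight 17, w·C = 136
Order 2: finishes 13, weight 14, w·C = 182
Order 3: finishes 36, weight 4, w·C = 144
Order 4: finishes 56, weight 2, w·C = 112
Order 5: finishes 63, weight 5, w·C = 315
Order 6: finishes 67, weight 7, w·C = 469
Order 7: finishes 86, weight 1, w·C = 86
Order 8: finishes 95, weight 12, w·C = 1140
Order 9: finishes 98, weight 15, w·C = 1470
Sum = 136+182+144+112+315+469+86+1140+1470 = 4054.

4054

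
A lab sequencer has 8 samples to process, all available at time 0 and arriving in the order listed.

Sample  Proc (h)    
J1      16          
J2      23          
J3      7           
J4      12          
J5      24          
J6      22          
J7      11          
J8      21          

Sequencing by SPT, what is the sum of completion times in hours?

505

SPT (increasing processing time): J3 J7 J4 J1 J8 J6 J2 J5.
J3: 0→7
J7: 7→18
J4: 18→30
J1: 30→46
J8: 46→67
J6: 67→89
J2: 89→112
J5: 112→136
Sum = 7+18+30+46+67+89+112+136 = 505.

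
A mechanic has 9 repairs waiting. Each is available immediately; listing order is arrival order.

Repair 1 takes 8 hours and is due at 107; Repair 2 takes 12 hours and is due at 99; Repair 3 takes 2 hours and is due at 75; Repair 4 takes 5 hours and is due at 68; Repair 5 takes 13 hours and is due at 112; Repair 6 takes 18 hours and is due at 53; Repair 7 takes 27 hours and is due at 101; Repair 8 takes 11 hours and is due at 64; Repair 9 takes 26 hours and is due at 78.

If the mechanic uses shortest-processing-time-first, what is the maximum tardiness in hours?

SPT (increasing processing time): Repair 3 Repair 4 Repair 1 Repair 8 Repair 2 Repair 5 Repair 6 Repair 9 Repair 7.
Repair 3: 0→2, due 75, tardiness 0
Repair 4: 2→7, due 68, tardiness 0
Repair 1: 7→15, due 107, tardiness 0
Repair 8: 15→26, due 64, tardiness 0
Repair 2: 26→38, due 99, tardiness 0
Repair 5: 38→51, due 112, tardiness 0
Repair 6: 51→69, due 53, tardiness 16
Repair 9: 69→95, due 78, tardiness 17
Repair 7: 95→122, due 101, tardiness 21
Maximum = 21.

21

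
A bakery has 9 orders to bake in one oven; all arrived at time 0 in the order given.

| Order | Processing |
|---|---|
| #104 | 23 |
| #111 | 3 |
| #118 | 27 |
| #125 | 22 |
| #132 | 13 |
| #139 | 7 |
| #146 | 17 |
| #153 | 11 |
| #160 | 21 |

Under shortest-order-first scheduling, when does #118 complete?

144

SPT (increasing processing time): #111 #139 #153 #132 #146 #160 #125 #104 #118.
#111: 0→3
#139: 3→10
#153: 10→21
#132: 21→34
#146: 34→51
#160: 51→72
#125: 72→94
#104: 94→117
#118: 117→144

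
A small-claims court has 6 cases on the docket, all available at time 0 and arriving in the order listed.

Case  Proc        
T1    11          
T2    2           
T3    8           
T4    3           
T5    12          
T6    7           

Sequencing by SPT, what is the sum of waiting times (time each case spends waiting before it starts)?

70

SPT (increasing processing time): T2 T4 T6 T3 T1 T5.
T2: waits 0, runs 0→2
T4: waits 2, runs 2→5
T6: waits 5, runs 5→12
T3: waits 12, runs 12→20
T1: waits 20, runs 20→31
T5: waits 31, runs 31→43
Sum = 0+2+5+12+20+31 = 70.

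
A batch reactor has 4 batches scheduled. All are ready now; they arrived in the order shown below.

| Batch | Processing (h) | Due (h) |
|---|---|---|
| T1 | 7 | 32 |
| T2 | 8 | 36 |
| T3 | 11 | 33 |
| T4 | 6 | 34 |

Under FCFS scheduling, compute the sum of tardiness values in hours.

FIFO (arrival order): T1 T2 T3 T4.
T1: 0→7, due 32, tardiness 0
T2: 7→15, due 36, tardiness 0
T3: 15→26, due 33, tardiness 0
T4: 26→32, due 34, tardiness 0
Sum = 0+0+0+0 = 0.

0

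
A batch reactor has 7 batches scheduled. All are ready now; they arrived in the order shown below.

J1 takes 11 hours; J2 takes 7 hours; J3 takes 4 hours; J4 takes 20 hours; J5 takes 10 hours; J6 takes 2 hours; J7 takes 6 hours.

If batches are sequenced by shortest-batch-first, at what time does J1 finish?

SPT (increasing processing time): J6 J3 J7 J2 J5 J1 J4.
J6: 0→2
J3: 2→6
J7: 6→12
J2: 12→19
J5: 19→29
J1: 29→40

40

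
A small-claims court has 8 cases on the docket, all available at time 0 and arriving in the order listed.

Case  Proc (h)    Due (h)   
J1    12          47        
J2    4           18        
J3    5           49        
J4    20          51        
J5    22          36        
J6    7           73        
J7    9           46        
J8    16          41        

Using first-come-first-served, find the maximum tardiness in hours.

FIFO (arrival order): J1 J2 J3 J4 J5 J6 J7 J8.
J1: 0→12, due 47, tardiness 0
J2: 12→16, due 18, tardiness 0
J3: 16→21, due 49, tardiness 0
J4: 21→41, due 51, tardiness 0
J5: 41→63, due 36, tardiness 27
J6: 63→70, due 73, tardiness 0
J7: 70→79, due 46, tardiness 33
J8: 79→95, due 41, tardiness 54
Maximum = 54.

54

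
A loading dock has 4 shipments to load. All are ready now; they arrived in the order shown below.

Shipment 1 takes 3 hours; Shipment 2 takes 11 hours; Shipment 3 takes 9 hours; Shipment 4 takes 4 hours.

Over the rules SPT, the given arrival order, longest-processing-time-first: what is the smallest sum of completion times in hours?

53

SPT (increasing processing time): Shipment 1 Shipment 4 Shipment 3 Shipment 2.
Shipment 1: 0→3
Shipment 4: 3→7
Shipment 3: 7→16
Shipment 2: 16→27
Sum = 3+7+16+27 = 53.
FIFO (arrival order): Shipment 1 Shipment 2 Shipment 3 Shipment 4.
Shipment 1: 0→3
Shipment 2: 3→14
Shipment 3: 14→23
Shipment 4: 23→27
Sum = 3+14+23+27 = 67.
LPT (decreasing processing time): Shipment 2 Shipment 3 Shipment 4 Shipment 1.
Shipment 2: 0→11
Shipment 3: 11→20
Shipment 4: 20→24
Shipment 1: 24→27
Sum = 11+20+24+27 = 82.
SPT 53, FIFO 67, LPT 82 → minimum 53.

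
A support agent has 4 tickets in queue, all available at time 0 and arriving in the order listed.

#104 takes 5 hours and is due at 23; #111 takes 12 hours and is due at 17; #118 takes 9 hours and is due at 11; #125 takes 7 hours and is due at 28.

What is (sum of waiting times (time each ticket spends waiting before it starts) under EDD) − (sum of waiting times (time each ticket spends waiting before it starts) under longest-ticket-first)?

EDD (increasing due date): #118 #111 #104 #125.
#118: waits 0, runs 0→9
#111: waits 9, runs 9→21
#104: waits 21, runs 21→26
#125: waits 26, runs 26→33
Sum = 0+9+21+26 = 56.
LPT (decreasing processing time): #111 #118 #125 #104.
#111: waits 0, runs 0→12
#118: waits 12, runs 12→21
#125: waits 21, runs 21→28
#104: waits 28, runs 28→33
Sum = 0+12+21+28 = 61.
Difference = 56 − 61 = -5.

-5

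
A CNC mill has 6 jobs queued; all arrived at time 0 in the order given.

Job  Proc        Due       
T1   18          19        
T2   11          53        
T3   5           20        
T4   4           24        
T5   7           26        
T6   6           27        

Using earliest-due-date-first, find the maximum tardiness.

EDD (increasing due date): T1 T3 T4 T5 T6 T2.
T1: 0→18, due 19, tardiness 0
T3: 18→23, due 20, tardiness 3
T4: 23→27, due 24, tardiness 3
T5: 27→34, due 26, tardiness 8
T6: 34→40, due 27, tardiness 13
T2: 40→51, due 53, tardiness 0
Maximum = 13.

13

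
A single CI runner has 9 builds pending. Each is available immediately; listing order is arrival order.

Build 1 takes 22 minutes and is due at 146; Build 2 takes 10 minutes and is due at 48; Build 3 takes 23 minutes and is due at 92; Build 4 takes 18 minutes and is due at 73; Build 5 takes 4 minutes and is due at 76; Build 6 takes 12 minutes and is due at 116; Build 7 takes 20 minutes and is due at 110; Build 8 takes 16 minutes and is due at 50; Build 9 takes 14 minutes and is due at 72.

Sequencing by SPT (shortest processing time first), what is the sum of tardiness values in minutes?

54

SPT (increasing processing time): Build 5 Build 2 Build 6 Build 9 Build 8 Build 4 Build 7 Build 1 Build 3.
Build 5: 0→4, due 76, tardiness 0
Build 2: 4→14, due 48, tardiness 0
Build 6: 14→26, due 116, tardiness 0
Build 9: 26→40, due 72, tardiness 0
Build 8: 40→56, due 50, tardiness 6
Build 4: 56→74, due 73, tardiness 1
Build 7: 74→94, due 110, tardiness 0
Build 1: 94→116, due 146, tardiness 0
Build 3: 116→139, due 92, tardiness 47
Sum = 0+0+0+0+6+1+0+0+47 = 54.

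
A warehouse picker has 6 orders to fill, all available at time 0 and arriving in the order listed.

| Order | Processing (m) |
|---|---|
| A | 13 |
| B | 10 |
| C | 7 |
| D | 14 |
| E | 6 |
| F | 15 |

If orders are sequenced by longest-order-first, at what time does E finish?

LPT (decreasing processing time): F D A B C E.
F: 0→15
D: 15→29
A: 29→42
B: 42→52
C: 52→59
E: 59→65

65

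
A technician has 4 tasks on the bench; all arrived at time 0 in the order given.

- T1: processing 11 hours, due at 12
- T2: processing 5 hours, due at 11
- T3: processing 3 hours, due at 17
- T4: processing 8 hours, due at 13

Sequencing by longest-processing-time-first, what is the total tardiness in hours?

LPT (decreasing processing time): T1 T4 T2 T3.
T1: 0→11, due 12, tardiness 0
T4: 11→19, due 13, tardiness 6
T2: 19→24, due 11, tardiness 13
T3: 24→27, due 17, tardiness 10
Sum = 0+6+13+10 = 29.

29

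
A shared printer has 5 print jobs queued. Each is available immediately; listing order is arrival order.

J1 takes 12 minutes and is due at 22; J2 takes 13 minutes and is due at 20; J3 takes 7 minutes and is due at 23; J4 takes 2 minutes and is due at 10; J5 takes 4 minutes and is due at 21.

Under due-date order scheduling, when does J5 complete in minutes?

EDD (increasing due date): J4 J2 J5 J1 J3.
J4: 0→2
J2: 2→15
J5: 15→19

19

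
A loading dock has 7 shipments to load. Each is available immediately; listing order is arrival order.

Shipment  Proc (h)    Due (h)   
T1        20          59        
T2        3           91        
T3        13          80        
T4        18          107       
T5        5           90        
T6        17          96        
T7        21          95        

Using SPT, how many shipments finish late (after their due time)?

2

SPT (increasing processing time): T2 T5 T3 T6 T4 T1 T7.
T2: 0→3, due 91, tardiness 0
T5: 3→8, due 90, tardiness 0
T3: 8→21, due 80, tardiness 0
T6: 21→38, due 96, tardiness 0
T4: 38→56, due 107, tardiness 0
T1: 56→76, due 59, tardiness 17
T7: 76→97, due 95, tardiness 2
Late shipments: 2.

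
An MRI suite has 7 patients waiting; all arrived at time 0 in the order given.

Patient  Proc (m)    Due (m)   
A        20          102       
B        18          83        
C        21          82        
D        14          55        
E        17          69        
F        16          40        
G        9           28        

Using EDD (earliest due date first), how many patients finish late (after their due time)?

EDD (increasing due date): G F D E C B A.
G: 0→9, due 28, tardiness 0
F: 9→25, due 40, tardiness 0
D: 25→39, due 55, tardiness 0
E: 39→56, due 69, tardiness 0
C: 56→77, due 82, tardiness 0
B: 77→95, due 83, tardiness 12
A: 95→115, due 102, tardiness 13
Late patients: 2.

2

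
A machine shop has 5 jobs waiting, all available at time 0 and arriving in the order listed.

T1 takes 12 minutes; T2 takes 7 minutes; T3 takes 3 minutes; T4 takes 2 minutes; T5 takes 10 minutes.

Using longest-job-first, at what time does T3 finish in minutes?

LPT (decreasing processing time): T1 T5 T2 T3 T4.
T1: 0→12
T5: 12→22
T2: 22→29
T3: 29→32

32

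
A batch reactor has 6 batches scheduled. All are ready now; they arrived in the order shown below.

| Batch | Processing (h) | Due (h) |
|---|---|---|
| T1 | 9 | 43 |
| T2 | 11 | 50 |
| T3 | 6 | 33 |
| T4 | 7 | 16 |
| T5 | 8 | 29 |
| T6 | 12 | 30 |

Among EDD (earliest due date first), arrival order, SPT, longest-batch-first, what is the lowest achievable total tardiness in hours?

3

EDD (increasing due date): T4 T5 T6 T3 T1 T2.
T4: 0→7, due 16, tardiness 0
T5: 7→15, due 29, tardiness 0
T6: 15→27, due 30, tardiness 0
T3: 27→33, due 33, tardiness 0
T1: 33→42, due 43, tardiness 0
T2: 42→53, due 50, tardiness 3
Sum = 0+0+0+0+0+3 = 3.
FIFO (arrival order): T1 T2 T3 T4 T5 T6.
T1: 0→9, due 43, tardiness 0
T2: 9→20, due 50, tardiness 0
T3: 20→26, due 33, tardiness 0
T4: 26→33, due 16, tardiness 17
T5: 33→41, due 29, tardiness 12
T6: 41→53, due 30, tardiness 23
Sum = 0+0+0+17+12+23 = 52.
SPT (increasing processing time): T3 T4 T5 T1 T2 T6.
T3: 0→6, due 33, tardiness 0
T4: 6→13, due 16, tardiness 0
T5: 13→21, due 29, tardiness 0
T1: 21→30, due 43, tardiness 0
T2: 30→41, due 50, tardiness 0
T6: 41→53, due 30, tardiness 23
Sum = 0+0+0+0+0+23 = 23.
LPT (decreasing processing time): T6 T2 T1 T5 T4 T3.
T6: 0→12, due 30, tardiness 0
T2: 12→23, due 50, tardiness 0
T1: 23→32, due 43, tardiness 0
T5: 32→40, due 29, tardiness 11
T4: 40→47, due 16, tardiness 31
T3: 47→53, due 33, tardiness 20
Sum = 0+0+0+11+31+20 = 62.
EDD 3, FIFO 52, SPT 23, LPT 62 → minimum 3.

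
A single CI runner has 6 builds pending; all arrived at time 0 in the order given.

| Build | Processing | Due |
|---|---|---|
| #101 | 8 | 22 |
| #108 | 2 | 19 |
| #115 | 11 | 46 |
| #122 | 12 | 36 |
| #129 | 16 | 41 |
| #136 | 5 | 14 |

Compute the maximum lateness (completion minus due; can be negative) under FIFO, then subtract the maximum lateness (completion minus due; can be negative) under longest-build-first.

2

FIFO (arrival order): #101 #108 #115 #122 #129 #136.
#101: 0→8, due 22, lateness -14
#108: 8→10, due 19, lateness -9
#115: 10→21, due 46, lateness -25
#122: 21→33, due 36, lateness -3
#129: 33→49, due 41, lateness 8
#136: 49→54, due 14, lateness 40
Maximum = 40.
LPT (decreasing processing time): #129 #122 #115 #101 #136 #108.
#129: 0→16, due 41, lateness -25
#122: 16→28, due 36, lateness -8
#115: 28→39, due 46, lateness -7
#101: 39→47, due 22, lateness 25
#136: 47→52, due 14, lateness 38
#108: 52→54, due 19, lateness 35
Maximum = 38.
Difference = 40 − 38 = 2.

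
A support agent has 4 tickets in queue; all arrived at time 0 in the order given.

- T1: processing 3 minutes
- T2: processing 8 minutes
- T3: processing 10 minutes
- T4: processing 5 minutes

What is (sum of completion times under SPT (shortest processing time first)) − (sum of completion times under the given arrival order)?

SPT (increasing processing time): T1 T4 T2 T3.
T1: 0→3
T4: 3→8
T2: 8→16
T3: 16→26
Sum = 3+8+16+26 = 53.
FIFO (arrival order): T1 T2 T3 T4.
T1: 0→3
T2: 3→11
T3: 11→21
T4: 21→26
Sum = 3+11+21+26 = 61.
Difference = 53 − 61 = -8.

-8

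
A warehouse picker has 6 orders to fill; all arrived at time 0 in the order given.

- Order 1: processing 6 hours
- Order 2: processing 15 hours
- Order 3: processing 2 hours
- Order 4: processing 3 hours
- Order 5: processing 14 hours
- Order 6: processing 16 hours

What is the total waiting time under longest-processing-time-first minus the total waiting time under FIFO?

81

LPT (decreasing processing time): Order 6 Order 2 Order 5 Order 1 Order 4 Order 3.
Order 6: waits 0, runs 0→16
Order 2: waits 16, runs 16→31
Order 5: waits 31, runs 31→45
Order 1: waits 45, runs 45→51
Order 4: waits 51, runs 51→54
Order 3: waits 54, runs 54→56
Sum = 0+16+31+45+51+54 = 197.
FIFO (arrival order): Order 1 Order 2 Order 3 Order 4 Order 5 Order 6.
Order 1: waits 0, runs 0→6
Order 2: waits 6, runs 6→21
Order 3: waits 21, runs 21→23
Order 4: waits 23, runs 23→26
Order 5: waits 26, runs 26→40
Order 6: waits 40, runs 40→56
Sum = 0+6+21+23+26+40 = 116.
Difference = 197 − 116 = 81.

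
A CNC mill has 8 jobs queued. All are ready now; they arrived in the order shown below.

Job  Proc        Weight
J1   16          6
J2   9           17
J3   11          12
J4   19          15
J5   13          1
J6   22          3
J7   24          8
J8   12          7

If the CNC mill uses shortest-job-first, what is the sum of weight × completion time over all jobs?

3542

SPT (increasing processing time): J2 J3 J8 J5 J1 J4 J6 J7.
J2: finishes 9, weight 17, w·C = 153
J3: finishes 20, weight 12, w·C = 240
J8: finishes 32, weight 7, w·C = 224
J5: finishes 45, weight 1, w·C = 45
J1: finishes 61, weight 6, w·C = 366
J4: finishes 80, weight 15, w·C = 1200
J6: finishes 102, weight 3, w·C = 306
J7: finishes 126, weight 8, w·C = 1008
Sum = 153+240+224+45+366+1200+306+1008 = 3542.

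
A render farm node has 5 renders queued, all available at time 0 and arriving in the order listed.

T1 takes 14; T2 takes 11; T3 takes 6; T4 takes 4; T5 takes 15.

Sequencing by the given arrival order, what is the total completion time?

155

FIFO (arrival order): T1 T2 T3 T4 T5.
T1: 0→14
T2: 14→25
T3: 25→31
T4: 31→35
T5: 35→50
Sum = 14+25+31+35+50 = 155.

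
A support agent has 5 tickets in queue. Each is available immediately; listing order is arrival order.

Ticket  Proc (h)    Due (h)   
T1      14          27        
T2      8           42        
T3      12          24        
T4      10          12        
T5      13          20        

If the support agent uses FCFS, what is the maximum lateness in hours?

FIFO (arrival order): T1 T2 T3 T4 T5.
T1: 0→14, due 27, lateness -13
T2: 14→22, due 42, lateness -20
T3: 22→34, due 24, lateness 10
T4: 34→44, due 12, lateness 32
T5: 44→57, due 20, lateness 37
Maximum = 37.

37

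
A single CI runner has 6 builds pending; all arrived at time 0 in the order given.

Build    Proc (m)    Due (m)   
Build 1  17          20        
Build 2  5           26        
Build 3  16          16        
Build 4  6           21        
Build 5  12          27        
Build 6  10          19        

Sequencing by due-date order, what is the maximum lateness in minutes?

EDD (increasing due date): Build 3 Build 6 Build 1 Build 4 Build 2 Build 5.
Build 3: 0→16, due 16, lateness 0
Build 6: 16→26, due 19, lateness 7
Build 1: 26→43, due 20, lateness 23
Build 4: 43→49, due 21, lateness 28
Build 2: 49→54, due 26, lateness 28
Build 5: 54→66, due 27, lateness 39
Maximum = 39.

39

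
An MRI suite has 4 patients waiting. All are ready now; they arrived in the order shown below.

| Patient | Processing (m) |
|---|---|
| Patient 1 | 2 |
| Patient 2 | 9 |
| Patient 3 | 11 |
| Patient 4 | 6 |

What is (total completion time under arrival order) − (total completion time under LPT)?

FIFO (arrival order): Patient 1 Patient 2 Patient 3 Patient 4.
Patient 1: 0→2
Patient 2: 2→11
Patient 3: 11→22
Patient 4: 22→28
Sum = 2+11+22+28 = 63.
LPT (decreasing processing time): Patient 3 Patient 2 Patient 4 Patient 1.
Patient 3: 0→11
Patient 2: 11→20
Patient 4: 20→26
Patient 1: 26→28
Sum = 11+20+26+28 = 85.
Difference = 63 − 85 = -22.

-22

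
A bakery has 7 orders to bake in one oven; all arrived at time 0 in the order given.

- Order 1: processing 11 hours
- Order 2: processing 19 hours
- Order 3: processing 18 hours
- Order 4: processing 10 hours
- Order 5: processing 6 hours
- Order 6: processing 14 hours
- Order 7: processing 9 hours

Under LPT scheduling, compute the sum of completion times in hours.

409

LPT (decreasing processing time): Order 2 Order 3 Order 6 Order 1 Order 4 Order 7 Order 5.
Order 2: 0→19
Order 3: 19→37
Order 6: 37→51
Order 1: 51→62
Order 4: 62→72
Order 7: 72→81
Order 5: 81→87
Sum = 19+37+51+62+72+81+87 = 409.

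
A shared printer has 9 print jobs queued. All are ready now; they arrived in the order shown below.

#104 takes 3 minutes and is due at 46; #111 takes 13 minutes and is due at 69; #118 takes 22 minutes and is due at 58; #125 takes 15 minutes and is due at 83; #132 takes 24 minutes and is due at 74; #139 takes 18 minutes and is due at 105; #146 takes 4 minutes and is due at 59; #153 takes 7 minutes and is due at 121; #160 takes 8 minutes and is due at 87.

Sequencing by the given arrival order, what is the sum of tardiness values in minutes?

FIFO (arrival order): #104 #111 #118 #125 #132 #139 #146 #153 #160.
#104: 0→3, due 46, tardiness 0
#111: 3→16, due 69, tardiness 0
#118: 16→38, due 58, tardiness 0
#125: 38→53, due 83, tardiness 0
#132: 53→77, due 74, tardiness 3
#139: 77→95, due 105, tardiness 0
#146: 95→99, due 59, tardiness 40
#153: 99→106, due 121, tardiness 0
#160: 106→114, due 87, tardiness 27
Sum = 0+0+0+0+3+0+40+0+27 = 70.

70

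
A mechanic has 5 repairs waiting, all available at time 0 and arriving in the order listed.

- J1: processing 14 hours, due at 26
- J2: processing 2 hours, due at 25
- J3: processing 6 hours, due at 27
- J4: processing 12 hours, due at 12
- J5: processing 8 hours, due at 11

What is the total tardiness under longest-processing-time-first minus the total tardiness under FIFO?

LPT (decreasing processing time): J1 J4 J5 J3 J2.
J1: 0→14, due 26, tardiness 0
J4: 14→26, due 12, tardiness 14
J5: 26→34, due 11, tardiness 23
J3: 34→40, due 27, tardiness 13
J2: 40→42, due 25, tardiness 17
Sum = 0+14+23+13+17 = 67.
FIFO (arrival order): J1 J2 J3 J4 J5.
J1: 0→14, due 26, tardiness 0
J2: 14→16, due 25, tardiness 0
J3: 16→22, due 27, tardiness 0
J4: 22→34, due 12, tardiness 22
J5: 34→42, due 11, tardiness 31
Sum = 0+0+0+22+31 = 53.
Difference = 67 − 53 = 14.

14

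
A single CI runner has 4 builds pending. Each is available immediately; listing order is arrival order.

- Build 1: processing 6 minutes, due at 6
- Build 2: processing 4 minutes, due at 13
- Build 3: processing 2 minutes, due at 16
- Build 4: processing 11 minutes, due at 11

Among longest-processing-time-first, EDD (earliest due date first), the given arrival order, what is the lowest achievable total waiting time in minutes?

28

LPT (decreasing processing time): Build 4 Build 1 Build 2 Build 3.
Build 4: waits 0, runs 0→11
Build 1: waits 11, runs 11→17
Build 2: waits 17, runs 17→21
Build 3: waits 21, runs 21→23
Sum = 0+11+17+21 = 49.
EDD (increasing due date): Build 1 Build 4 Build 2 Build 3.
Build 1: waits 0, runs 0→6
Build 4: waits 6, runs 6→17
Build 2: waits 17, runs 17→21
Build 3: waits 21, runs 21→23
Sum = 0+6+17+21 = 44.
FIFO (arrival order): Build 1 Build 2 Build 3 Build 4.
Build 1: waits 0, runs 0→6
Build 2: waits 6, runs 6→10
Build 3: waits 10, runs 10→12
Build 4: waits 12, runs 12→23
Sum = 0+6+10+12 = 28.
LPT 49, EDD 44, FIFO 28 → minimum 28.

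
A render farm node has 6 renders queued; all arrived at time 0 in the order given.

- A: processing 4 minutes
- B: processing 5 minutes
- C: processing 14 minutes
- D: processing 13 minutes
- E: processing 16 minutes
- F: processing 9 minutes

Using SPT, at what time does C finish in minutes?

SPT (increasing processing time): A B F D C E.
A: 0→4
B: 4→9
F: 9→18
D: 18→31
C: 31→45

45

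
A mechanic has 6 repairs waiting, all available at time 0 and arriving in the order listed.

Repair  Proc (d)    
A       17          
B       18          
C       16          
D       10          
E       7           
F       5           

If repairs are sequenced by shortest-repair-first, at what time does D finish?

22

SPT (increasing processing time): F E D C A B.
F: 0→5
E: 5→12
D: 12→22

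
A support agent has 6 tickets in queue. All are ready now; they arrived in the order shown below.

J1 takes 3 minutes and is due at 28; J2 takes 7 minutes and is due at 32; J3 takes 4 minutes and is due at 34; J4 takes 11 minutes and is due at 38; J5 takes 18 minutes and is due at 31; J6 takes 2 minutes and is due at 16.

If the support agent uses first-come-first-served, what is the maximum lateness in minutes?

29

FIFO (arrival order): J1 J2 J3 J4 J5 J6.
J1: 0→3, due 28, lateness -25
J2: 3→10, due 32, lateness -22
J3: 10→14, due 34, lateness -20
J4: 14→25, due 38, lateness -13
J5: 25→43, due 31, lateness 12
J6: 43→45, due 16, lateness 29
Maximum = 29.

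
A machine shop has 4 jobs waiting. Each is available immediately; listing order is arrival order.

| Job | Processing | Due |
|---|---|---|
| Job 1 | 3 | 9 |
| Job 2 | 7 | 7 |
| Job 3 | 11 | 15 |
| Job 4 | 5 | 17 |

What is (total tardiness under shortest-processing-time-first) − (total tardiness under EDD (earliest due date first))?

3

SPT (increasing processing time): Job 1 Job 4 Job 2 Job 3.
Job 1: 0→3, due 9, tardiness 0
Job 4: 3→8, due 17, tardiness 0
Job 2: 8→15, due 7, tardiness 8
Job 3: 15→26, due 15, tardiness 11
Sum = 0+0+8+11 = 19.
EDD (increasing due date): Job 2 Job 1 Job 3 Job 4.
Job 2: 0→7, due 7, tardiness 0
Job 1: 7→10, due 9, tardiness 1
Job 3: 10→21, due 15, tardiness 6
Job 4: 21→26, due 17, tardiness 9
Sum = 0+1+6+9 = 16.
Difference = 19 − 16 = 3.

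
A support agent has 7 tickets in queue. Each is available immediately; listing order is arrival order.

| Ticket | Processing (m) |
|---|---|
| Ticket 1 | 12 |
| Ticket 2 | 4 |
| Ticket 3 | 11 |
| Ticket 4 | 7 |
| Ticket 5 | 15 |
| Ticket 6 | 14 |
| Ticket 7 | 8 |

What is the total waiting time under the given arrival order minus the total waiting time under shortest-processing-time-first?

FIFO (arrival order): Ticket 1 Ticket 2 Ticket 3 Ticket 4 Ticket 5 Ticket 6 Ticket 7.
Ticket 1: waits 0, runs 0→12
Ticket 2: waits 12, runs 12→16
Ticket 3: waits 16, runs 16→27
Ticket 4: waits 27, runs 27→34
Ticket 5: waits 34, runs 34→49
Ticket 6: waits 49, runs 49→63
Ticket 7: waits 63, runs 63→71
Sum = 0+12+16+27+34+49+63 = 201.
SPT (increasing processing time): Ticket 2 Ticket 4 Ticket 7 Ticket 3 Ticket 1 Ticket 6 Ticket 5.
Ticket 2: waits 0, runs 0→4
Ticket 4: waits 4, runs 4→11
Ticket 7: waits 11, runs 11→19
Ticket 3: waits 19, runs 19→30
Ticket 1: waits 30, runs 30→42
Ticket 6: waits 42, runs 42→56
Ticket 5: waits 56, runs 56→71
Sum = 0+4+11+19+30+42+56 = 162.
Difference = 201 − 162 = 39.

39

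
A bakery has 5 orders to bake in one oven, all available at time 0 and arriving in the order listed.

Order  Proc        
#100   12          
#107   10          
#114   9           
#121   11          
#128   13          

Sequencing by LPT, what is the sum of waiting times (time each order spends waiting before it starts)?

LPT (decreasing processing time): #128 #100 #121 #107 #114.
#128: waits 0, runs 0→13
#100: waits 13, runs 13→25
#121: waits 25, runs 25→36
#107: waits 36, runs 36→46
#114: waits 46, runs 46→55
Sum = 0+13+25+36+46 = 120.

120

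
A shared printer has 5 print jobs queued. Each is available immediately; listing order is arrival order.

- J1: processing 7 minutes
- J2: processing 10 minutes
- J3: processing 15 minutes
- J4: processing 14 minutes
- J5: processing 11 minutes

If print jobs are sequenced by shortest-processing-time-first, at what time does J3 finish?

57

SPT (increasing processing time): J1 J2 J5 J4 J3.
J1: 0→7
J2: 7→17
J5: 17→28
J4: 28→42
J3: 42→57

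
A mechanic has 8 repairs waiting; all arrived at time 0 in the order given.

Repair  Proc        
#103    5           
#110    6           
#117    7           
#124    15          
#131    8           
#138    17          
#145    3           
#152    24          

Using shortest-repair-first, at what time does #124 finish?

44

SPT (increasing processing time): #145 #103 #110 #117 #131 #124 #138 #152.
#145: 0→3
#103: 3→8
#110: 8→14
#117: 14→21
#131: 21→29
#124: 29→44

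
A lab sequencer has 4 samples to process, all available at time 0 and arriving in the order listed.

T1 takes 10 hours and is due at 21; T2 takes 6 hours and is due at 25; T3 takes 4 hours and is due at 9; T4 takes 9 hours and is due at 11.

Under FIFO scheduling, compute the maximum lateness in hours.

FIFO (arrival order): T1 T2 T3 T4.
T1: 0→10, due 21, lateness -11
T2: 10→16, due 25, lateness -9
T3: 16→20, due 9, lateness 11
T4: 20→29, due 11, lateness 18
Maximum = 18.

18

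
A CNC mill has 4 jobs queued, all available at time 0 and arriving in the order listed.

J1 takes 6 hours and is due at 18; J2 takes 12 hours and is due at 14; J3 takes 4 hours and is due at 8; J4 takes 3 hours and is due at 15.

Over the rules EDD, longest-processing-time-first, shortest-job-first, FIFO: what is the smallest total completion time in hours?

48

EDD (increasing due date): J3 J2 J4 J1.
J3: 0→4
J2: 4→16
J4: 16→19
J1: 19→25
Sum = 4+16+19+25 = 64.
LPT (decreasing processing time): J2 J1 J3 J4.
J2: 0→12
J1: 12→18
J3: 18→22
J4: 22→25
Sum = 12+18+22+25 = 77.
SPT (increasing processing time): J4 J3 J1 J2.
J4: 0→3
J3: 3→7
J1: 7→13
J2: 13→25
Sum = 3+7+13+25 = 48.
FIFO (arrival order): J1 J2 J3 J4.
J1: 0→6
J2: 6→18
J3: 18→22
J4: 22→25
Sum = 6+18+22+25 = 71.
EDD 64, LPT 77, SPT 48, FIFO 71 → minimum 48.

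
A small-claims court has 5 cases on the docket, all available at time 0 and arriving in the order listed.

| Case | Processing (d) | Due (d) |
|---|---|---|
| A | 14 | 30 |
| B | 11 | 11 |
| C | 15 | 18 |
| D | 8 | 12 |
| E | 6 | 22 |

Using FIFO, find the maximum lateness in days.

36

FIFO (arrival order): A B C D E.
A: 0→14, due 30, lateness -16
B: 14→25, due 11, lateness 14
C: 25→40, due 18, lateness 22
D: 40→48, due 12, lateness 36
E: 48→54, due 22, lateness 32
Maximum = 36.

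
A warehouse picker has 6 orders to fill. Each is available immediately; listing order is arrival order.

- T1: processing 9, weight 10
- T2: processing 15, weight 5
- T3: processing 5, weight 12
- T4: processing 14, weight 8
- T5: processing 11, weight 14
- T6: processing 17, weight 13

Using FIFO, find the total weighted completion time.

FIFO (arrival order): T1 T2 T3 T4 T5 T6.
T1: finishes 9, weight 10, w·C = 90
T2: finishes 24, weight 5, w·C = 120
T3: finishes 29, weight 12, w·C = 348
T4: finishes 43, weight 8, w·C = 344
T5: finishes 54, weight 14, w·C = 756
T6: finishes 71, weight 13, w·C = 923
Sum = 90+120+348+344+756+923 = 2581.

2581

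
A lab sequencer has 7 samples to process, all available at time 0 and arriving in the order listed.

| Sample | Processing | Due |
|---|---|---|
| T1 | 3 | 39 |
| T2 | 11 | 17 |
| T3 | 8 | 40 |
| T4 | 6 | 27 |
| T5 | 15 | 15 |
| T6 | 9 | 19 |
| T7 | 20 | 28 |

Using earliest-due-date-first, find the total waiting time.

242

EDD (increasing due date): T5 T2 T6 T4 T7 T1 T3.
T5: waits 0, runs 0→15
T2: waits 15, runs 15→26
T6: waits 26, runs 26→35
T4: waits 35, runs 35→41
T7: waits 41, runs 41→61
T1: waits 61, runs 61→64
T3: waits 64, runs 64→72
Sum = 0+15+26+35+41+61+64 = 242.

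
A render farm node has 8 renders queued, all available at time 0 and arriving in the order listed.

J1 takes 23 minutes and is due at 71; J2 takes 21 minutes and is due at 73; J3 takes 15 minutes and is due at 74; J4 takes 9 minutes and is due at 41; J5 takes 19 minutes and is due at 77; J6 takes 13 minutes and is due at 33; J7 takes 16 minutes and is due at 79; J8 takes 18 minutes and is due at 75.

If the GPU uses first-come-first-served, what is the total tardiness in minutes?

200

FIFO (arrival order): J1 J2 J3 J4 J5 J6 J7 J8.
J1: 0→23, due 71, tardiness 0
J2: 23→44, due 73, tardiness 0
J3: 44→59, due 74, tardiness 0
J4: 59→68, due 41, tardiness 27
J5: 68→87, due 77, tardiness 10
J6: 87→100, due 33, tardiness 67
J7: 100→116, due 79, tardiness 37
J8: 116→134, due 75, tardiness 59
Sum = 0+0+0+27+10+67+37+59 = 200.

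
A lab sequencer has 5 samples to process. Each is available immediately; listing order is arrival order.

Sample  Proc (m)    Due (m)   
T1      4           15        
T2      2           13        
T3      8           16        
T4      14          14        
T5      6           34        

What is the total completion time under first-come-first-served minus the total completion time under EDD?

-14

FIFO (arrival order): T1 T2 T3 T4 T5.
T1: 0→4
T2: 4→6
T3: 6→14
T4: 14→28
T5: 28→34
Sum = 4+6+14+28+34 = 86.
EDD (increasing due date): T2 T4 T1 T3 T5.
T2: 0→2
T4: 2→16
T1: 16→20
T3: 20→28
T5: 28→34
Sum = 2+16+20+28+34 = 100.
Difference = 86 − 100 = -14.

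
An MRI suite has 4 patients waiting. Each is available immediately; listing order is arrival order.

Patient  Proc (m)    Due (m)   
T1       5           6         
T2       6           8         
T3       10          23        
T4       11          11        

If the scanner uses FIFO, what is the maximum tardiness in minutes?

FIFO (arrival order): T1 T2 T3 T4.
T1: 0→5, due 6, tardiness 0
T2: 5→11, due 8, tardiness 3
T3: 11→21, due 23, tardiness 0
T4: 21→32, due 11, tardiness 21
Maximum = 21.

21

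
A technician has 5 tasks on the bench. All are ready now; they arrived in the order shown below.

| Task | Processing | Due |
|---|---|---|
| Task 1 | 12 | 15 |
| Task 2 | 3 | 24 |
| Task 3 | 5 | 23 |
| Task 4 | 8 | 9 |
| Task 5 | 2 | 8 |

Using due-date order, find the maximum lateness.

7

EDD (increasing due date): Task 5 Task 4 Task 1 Task 3 Task 2.
Task 5: 0→2, due 8, lateness -6
Task 4: 2→10, due 9, lateness 1
Task 1: 10→22, due 15, lateness 7
Task 3: 22→27, due 23, lateness 4
Task 2: 27→30, due 24, lateness 6
Maximum = 7.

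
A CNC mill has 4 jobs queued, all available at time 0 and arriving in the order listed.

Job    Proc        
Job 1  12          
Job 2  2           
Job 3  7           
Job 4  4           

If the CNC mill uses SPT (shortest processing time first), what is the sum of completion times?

46

SPT (increasing processing time): Job 2 Job 4 Job 3 Job 1.
Job 2: 0→2
Job 4: 2→6
Job 3: 6→13
Job 1: 13→25
Sum = 2+6+13+25 = 46.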